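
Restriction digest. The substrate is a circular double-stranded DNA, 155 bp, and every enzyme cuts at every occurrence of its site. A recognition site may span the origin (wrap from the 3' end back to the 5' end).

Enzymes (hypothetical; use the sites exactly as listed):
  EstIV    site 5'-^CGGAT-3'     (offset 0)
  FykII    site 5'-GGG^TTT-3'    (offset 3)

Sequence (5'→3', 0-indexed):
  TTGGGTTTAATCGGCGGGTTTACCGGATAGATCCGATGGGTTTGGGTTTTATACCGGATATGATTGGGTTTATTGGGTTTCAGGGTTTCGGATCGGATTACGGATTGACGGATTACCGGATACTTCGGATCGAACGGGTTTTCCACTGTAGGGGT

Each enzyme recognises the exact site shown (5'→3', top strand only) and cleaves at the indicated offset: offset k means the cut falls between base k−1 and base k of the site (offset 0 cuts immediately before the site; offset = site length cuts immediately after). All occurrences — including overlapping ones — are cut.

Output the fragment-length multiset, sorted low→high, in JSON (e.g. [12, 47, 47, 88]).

[3,5,5,6,6,7,8,8,8,8,9,9,13,13,14,16,17]

Scan for sites:
  EstIV (CGGAT, off=0): starts [23, 54, 88, 93, 100, 108, 116, 125] → cuts [23, 54, 88, 93, 100, 108, 116, 125]
  FykII (GGGTTT, off=3): starts [2, 15, 37, 43, 65, 74, 82, 135, 151] → cuts [5, 18, 40, 46, 68, 77, 85, 138, 154]

Pooled cuts: [5, 18, 23, 40, 46, 54, 68, 77, 85, 88, 93, 100, 108, 116, 125, 138, 154]

Fragments:
  5→18: 13 bp
  18→23: 5 bp
  23→40: 17 bp
  40→46: 6 bp
  46→54: 8 bp
  54→68: 14 bp
  68→77: 9 bp
  77→85: 8 bp
  85→88: 3 bp
  88→93: 5 bp
  93→100: 7 bp
  100→108: 8 bp
  108→116: 8 bp
  116→125: 9 bp
  125→138: 13 bp
  138→154: 16 bp
  154→5 (wrap): 155-154+5 = 6 bp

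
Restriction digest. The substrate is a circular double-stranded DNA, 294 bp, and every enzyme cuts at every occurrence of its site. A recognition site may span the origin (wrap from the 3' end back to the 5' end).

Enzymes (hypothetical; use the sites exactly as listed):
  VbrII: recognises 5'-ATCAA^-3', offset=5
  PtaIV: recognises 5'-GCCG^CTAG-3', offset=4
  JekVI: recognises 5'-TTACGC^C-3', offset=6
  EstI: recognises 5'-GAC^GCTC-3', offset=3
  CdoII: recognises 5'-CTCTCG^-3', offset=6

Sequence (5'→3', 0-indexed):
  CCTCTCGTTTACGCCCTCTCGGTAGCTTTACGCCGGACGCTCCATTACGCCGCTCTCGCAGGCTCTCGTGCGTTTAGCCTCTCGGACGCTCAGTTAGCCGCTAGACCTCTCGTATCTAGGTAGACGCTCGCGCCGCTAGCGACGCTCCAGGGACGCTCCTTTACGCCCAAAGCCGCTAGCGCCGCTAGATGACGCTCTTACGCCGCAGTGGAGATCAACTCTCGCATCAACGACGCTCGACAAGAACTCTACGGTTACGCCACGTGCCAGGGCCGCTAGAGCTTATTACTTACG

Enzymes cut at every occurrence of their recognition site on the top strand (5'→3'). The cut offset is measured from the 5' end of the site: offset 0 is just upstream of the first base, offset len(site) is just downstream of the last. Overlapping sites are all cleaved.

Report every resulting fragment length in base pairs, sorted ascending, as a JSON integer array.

[3,4,5,6,6,6,7,7,8,8,9,9,9,10,10,10,11,12,12,12,12,13,13,15,15,16,20,26]

Scan for sites:
  VbrII ATCAA/5: at [213, 225] ⇒ [218, 230]
  PtaIV GCCGCTAG/4: at [96, 131, 171, 180, 271] ⇒ [100, 135, 175, 184, 275]
  JekVI TTACGCC/6: at [8, 27, 44, 160, 197, 254, 289] ⇒ [1, 14, 33, 50, 166, 203, 260]
  EstI GACGCTC/3: at [35, 84, 122, 140, 151, 190, 231] ⇒ [38, 87, 125, 143, 154, 193, 234]
  CdoII CTCTCG/6: at [1, 15, 52, 62, 78, 106, 218] ⇒ [7, 21, 58, 68, 84, 112, 224]

All cut coordinates (distinct, sorted): [1, 7, 14, 21, 33, 38, 50, 58, 68, 84, 87, 100, 112, 125, 135, 143, 154, 166, 175, 184, 193, 203, 218, 224, 230, 234, 260, 275]

Fragments:
  1→7: 6 bp
  7→14: 7 bp
  14→21: 7 bp
  21→33: 12 bp
  33→38: 5 bp
  38→50: 12 bp
  50→58: 8 bp
  58→68: 10 bp
  68→84: 16 bp
  84→87: 3 bp
  87→100: 13 bp
  100→112: 12 bp
  112→125: 13 bp
  125→135: 10 bp
  135→143: 8 bp
  143→154: 11 bp
  154→166: 12 bp
  166→175: 9 bp
  175→184: 9 bp
  184→193: 9 bp
  193→203: 10 bp
  203→218: 15 bp
  218→224: 6 bp
  224→230: 6 bp
  230→234: 4 bp
  234→260: 26 bp
  260→275: 15 bp
  275→1 (wrap): 294-275+1 = 20 bp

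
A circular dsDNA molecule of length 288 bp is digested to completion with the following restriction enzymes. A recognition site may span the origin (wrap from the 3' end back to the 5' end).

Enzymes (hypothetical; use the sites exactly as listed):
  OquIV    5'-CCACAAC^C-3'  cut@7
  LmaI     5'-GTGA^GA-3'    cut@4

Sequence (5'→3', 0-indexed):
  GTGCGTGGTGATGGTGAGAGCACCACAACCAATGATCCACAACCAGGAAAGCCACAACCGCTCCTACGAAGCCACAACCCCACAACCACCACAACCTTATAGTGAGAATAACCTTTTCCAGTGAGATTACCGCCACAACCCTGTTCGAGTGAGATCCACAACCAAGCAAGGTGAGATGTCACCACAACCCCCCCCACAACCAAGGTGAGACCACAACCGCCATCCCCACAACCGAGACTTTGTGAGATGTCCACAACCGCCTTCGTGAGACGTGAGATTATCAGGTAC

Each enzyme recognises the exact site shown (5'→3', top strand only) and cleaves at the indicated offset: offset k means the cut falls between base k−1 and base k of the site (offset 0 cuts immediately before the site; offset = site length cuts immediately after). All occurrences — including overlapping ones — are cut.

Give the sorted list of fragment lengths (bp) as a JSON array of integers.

Site scan:
  OquIV CCACAACC/7: at [22, 36, 51, 71, 79, 88, 132, 155, 181, 193, 210, 225, 250] ⇒ [29, 43, 58, 78, 86, 95, 139, 162, 188, 200, 217, 232, 257]
  LmaI GTGAGA/4: at [13, 101, 120, 148, 170, 204, 241, 264, 271] ⇒ [17, 105, 124, 152, 174, 208, 245, 268, 275]

All cut coordinates (distinct, sorted): [17, 29, 43, 58, 78, 86, 95, 105, 124, 139, 152, 162, 174, 188, 200, 208, 217, 232, 245, 257, 268, 275]

Fragment lengths:
  17→29: 12 bp
  29→43: 14 bp
  43→58: 15 bp
  58→78: 20 bp
  78→86: 8 bp
  86→95: 9 bp
  95→105: 10 bp
  105→124: 19 bp
  124→139: 15 bp
  139→152: 13 bp
  152→162: 10 bp
  162→174: 12 bp
  174→188: 14 bp
  188→200: 12 bp
  200→208: 8 bp
  208→217: 9 bp
  217→232: 15 bp
  232→245: 13 bp
  245→257: 12 bp
  257→268: 11 bp
  268→275: 7 bp
  275→17 (wrap): 288-275+17 = 30 bp

[7,8,8,9,9,10,10,11,12,12,12,12,13,13,14,14,15,15,15,19,20,30]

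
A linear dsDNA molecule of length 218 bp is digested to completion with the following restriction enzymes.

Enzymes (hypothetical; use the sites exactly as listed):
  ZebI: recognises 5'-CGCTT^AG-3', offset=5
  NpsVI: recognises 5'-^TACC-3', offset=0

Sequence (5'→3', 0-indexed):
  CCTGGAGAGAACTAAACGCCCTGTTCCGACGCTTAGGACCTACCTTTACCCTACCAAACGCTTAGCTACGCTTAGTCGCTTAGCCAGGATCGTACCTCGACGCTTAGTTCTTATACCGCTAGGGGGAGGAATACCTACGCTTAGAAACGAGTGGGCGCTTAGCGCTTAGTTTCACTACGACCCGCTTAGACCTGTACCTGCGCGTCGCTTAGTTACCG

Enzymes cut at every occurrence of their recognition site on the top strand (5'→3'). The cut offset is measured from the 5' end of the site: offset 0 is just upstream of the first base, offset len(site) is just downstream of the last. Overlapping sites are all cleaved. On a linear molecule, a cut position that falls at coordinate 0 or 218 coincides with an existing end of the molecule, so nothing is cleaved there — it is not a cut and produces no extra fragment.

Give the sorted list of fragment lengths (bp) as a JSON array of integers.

[3,5,5,6,6,7,7,8,8,10,11,11,12,13,16,18,18,20,34]

Per-enzyme occurrences:
  ZebI (CGCTTAG, off=5): starts [29, 58, 68, 76, 100, 137, 155, 162, 182, 205] → cuts [34, 63, 73, 81, 105, 142, 160, 167, 187, 210]
  NpsVI (TACC, off=0): starts [40, 46, 51, 92, 113, 131, 194, 213] → cuts [40, 46, 51, 92, 113, 131, 194, 213]

All cut coordinates (distinct, sorted): [34, 40, 46, 51, 63, 73, 81, 92, 105, 113, 131, 142, 160, 167, 187, 194, 210, 213]

Fragments:
  [0,34): 34 bp
  [34,40): 6 bp
  [40,46): 6 bp
  [46,51): 5 bp
  [51,63): 12 bp
  [63,73): 10 bp
  [73,81): 8 bp
  [81,92): 11 bp
  [92,105): 13 bp
  [105,113): 8 bp
  [113,131): 18 bp
  [131,142): 11 bp
  [142,160): 18 bp
  [160,167): 7 bp
  [167,187): 20 bp
  [187,194): 7 bp
  [194,210): 16 bp
  [210,213): 3 bp
  [213,218): 5 bp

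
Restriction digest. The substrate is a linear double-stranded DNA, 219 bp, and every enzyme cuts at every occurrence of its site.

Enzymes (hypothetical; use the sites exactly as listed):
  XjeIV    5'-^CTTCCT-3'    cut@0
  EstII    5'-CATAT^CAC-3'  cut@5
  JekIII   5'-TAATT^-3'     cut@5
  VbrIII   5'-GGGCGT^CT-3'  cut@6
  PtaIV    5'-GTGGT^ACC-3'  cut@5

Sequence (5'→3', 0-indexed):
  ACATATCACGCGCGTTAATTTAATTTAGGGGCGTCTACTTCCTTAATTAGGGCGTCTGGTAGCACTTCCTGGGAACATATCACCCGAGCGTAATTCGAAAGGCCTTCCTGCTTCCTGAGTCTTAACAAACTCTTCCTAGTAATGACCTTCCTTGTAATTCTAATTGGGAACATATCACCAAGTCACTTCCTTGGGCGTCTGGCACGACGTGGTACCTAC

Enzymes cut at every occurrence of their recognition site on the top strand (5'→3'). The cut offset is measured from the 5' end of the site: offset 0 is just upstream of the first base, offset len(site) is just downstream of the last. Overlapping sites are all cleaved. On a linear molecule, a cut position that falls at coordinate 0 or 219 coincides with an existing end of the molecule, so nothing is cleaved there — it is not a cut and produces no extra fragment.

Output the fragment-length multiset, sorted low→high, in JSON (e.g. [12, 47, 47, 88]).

Scan for sites:
  XjeIV CTTCCT/0: at [37, 64, 103, 110, 131, 146, 185] ⇒ [37, 64, 103, 110, 131, 146, 185]
  EstII CATATCAC/5: at [1, 75, 170] ⇒ [6, 80, 175]
  JekIII TAATT/5: at [15, 20, 43, 90, 154, 160] ⇒ [20, 25, 48, 95, 159, 165]
  VbrIII GGGCGTCT/6: at [28, 49, 192] ⇒ [34, 55, 198]
  PtaIV GTGGTACC/5: at [208] ⇒ [213]

All cut coordinates (distinct, sorted): [6, 20, 25, 34, 37, 48, 55, 64, 80, 95, 103, 110, 131, 146, 159, 165, 175, 185, 198, 213]

Fragments:
  [0,6): 6 bp
  [6,20): 14 bp
  [20,25): 5 bp
  [25,34): 9 bp
  [34,37): 3 bp
  [37,48): 11 bp
  [48,55): 7 bp
  [55,64): 9 bp
  [64,80): 16 bp
  [80,95): 15 bp
  [95,103): 8 bp
  [103,110): 7 bp
  [110,131): 21 bp
  [131,146): 15 bp
  [146,159): 13 bp
  [159,165): 6 bp
  [165,175): 10 bp
  [175,185): 10 bp
  [185,198): 13 bp
  [198,213): 15 bp
  [213,219): 6 bp

[3,5,6,6,6,7,7,8,9,9,10,10,11,13,13,14,15,15,15,16,21]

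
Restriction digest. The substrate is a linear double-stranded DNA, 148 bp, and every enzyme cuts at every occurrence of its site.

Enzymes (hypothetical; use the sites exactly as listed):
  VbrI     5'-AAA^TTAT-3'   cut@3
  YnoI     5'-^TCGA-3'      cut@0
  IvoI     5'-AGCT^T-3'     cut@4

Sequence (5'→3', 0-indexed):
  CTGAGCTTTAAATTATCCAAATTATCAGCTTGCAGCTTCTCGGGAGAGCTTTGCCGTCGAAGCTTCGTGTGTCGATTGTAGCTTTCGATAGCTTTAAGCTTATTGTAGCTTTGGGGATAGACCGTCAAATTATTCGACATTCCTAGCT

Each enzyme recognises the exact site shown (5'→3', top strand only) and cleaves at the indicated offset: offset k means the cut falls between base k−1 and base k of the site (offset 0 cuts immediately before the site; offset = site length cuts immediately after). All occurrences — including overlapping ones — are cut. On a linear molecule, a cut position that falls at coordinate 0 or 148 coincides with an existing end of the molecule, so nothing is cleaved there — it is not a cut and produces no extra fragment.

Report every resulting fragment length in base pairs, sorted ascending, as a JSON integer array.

Scan for sites:
  VbrI AAATTAT/3: at [9, 18, 126] ⇒ [12, 21, 129]
  YnoI TCGA/0: at [56, 71, 84, 133] ⇒ [56, 71, 84, 133]
  IvoI AGCTT/4: at [3, 26, 33, 46, 60, 79, 89, 96, 106] ⇒ [7, 30, 37, 50, 64, 83, 93, 100, 110]

All cut coordinates (distinct, sorted): [7, 12, 21, 30, 37, 50, 56, 64, 71, 83, 84, 93, 100, 110, 129, 133]

Fragments:
  [0,7): 7 bp
  [7,12): 5 bp
  [12,21): 9 bp
  [21,30): 9 bp
  [30,37): 7 bp
  [37,50): 13 bp
  [50,56): 6 bp
  [56,64): 8 bp
  [64,71): 7 bp
  [71,83): 12 bp
  [83,84): 1 bp
  [84,93): 9 bp
  [93,100): 7 bp
  [100,110): 10 bp
  [110,129): 19 bp
  [129,133): 4 bp
  [133,148): 15 bp

[1,4,5,6,7,7,7,7,8,9,9,9,10,12,13,15,19]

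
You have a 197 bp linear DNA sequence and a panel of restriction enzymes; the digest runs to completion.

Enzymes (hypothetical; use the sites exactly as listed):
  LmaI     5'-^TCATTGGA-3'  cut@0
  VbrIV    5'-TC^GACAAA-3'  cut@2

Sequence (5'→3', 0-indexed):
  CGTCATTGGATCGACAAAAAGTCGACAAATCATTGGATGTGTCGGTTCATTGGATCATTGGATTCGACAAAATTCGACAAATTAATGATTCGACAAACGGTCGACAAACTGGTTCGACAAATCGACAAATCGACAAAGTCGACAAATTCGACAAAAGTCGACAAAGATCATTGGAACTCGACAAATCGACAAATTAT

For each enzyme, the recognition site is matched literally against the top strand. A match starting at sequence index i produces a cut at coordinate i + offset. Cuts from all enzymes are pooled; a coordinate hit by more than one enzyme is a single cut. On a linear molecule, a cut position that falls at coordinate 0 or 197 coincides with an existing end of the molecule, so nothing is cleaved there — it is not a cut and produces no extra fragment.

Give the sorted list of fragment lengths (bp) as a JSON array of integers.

Per-enzyme occurrences:
  LmaI TCATTGGA/0: at [2, 29, 46, 54, 167] ⇒ [2, 29, 46, 54, 167]
  VbrIV TCGACAAA/2: at [10, 21, 63, 73, 89, 100, 113, 121, 129, 138, 147, 157, 177, 185] ⇒ [12, 23, 65, 75, 91, 102, 115, 123, 131, 140, 149, 159, 179, 187]

Pooled cuts: [2, 12, 23, 29, 46, 54, 65, 75, 91, 102, 115, 123, 131, 140, 149, 159, 167, 179, 187]

Fragment lengths:
  [0,2): 2 bp
  [2,12): 10 bp
  [12,23): 11 bp
  [23,29): 6 bp
  [29,46): 17 bp
  [46,54): 8 bp
  [54,65): 11 bp
  [65,75): 10 bp
  [75,91): 16 bp
  [91,102): 11 bp
  [102,115): 13 bp
  [115,123): 8 bp
  [123,131): 8 bp
  [131,140): 9 bp
  [140,149): 9 bp
  [149,159): 10 bp
  [159,167): 8 bp
  [167,179): 12 bp
  [179,187): 8 bp
  [187,197): 10 bp

[2,6,8,8,8,8,8,9,9,10,10,10,10,11,11,11,12,13,16,17]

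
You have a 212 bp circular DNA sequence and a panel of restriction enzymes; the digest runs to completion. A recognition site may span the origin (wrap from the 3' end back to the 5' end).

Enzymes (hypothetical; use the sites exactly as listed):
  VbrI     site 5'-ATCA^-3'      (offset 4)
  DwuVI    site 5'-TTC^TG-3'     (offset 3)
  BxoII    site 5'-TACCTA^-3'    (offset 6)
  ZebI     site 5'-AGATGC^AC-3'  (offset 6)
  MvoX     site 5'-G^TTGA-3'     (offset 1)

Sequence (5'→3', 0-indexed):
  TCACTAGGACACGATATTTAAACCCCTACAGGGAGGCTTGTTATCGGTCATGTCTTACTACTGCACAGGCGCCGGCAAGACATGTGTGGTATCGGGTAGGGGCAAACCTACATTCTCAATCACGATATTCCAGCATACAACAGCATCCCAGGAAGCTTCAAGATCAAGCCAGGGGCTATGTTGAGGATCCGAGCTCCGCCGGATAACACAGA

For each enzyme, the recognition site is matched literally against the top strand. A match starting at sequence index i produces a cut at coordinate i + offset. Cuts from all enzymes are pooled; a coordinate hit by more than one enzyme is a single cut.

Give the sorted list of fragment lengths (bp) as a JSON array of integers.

Scan for sites:
  VbrI (ATCA, off=4): starts [118, 162, 211] → cuts [3, 122, 166]
  DwuVI (TTCTG, off=3): no sites
  BxoII (TACCTA, off=6): no sites
  ZebI (AGATGCAC, off=6): no sites
  MvoX (GTTGA, off=1): starts [179] → cuts [180]

All cut coordinates (distinct, sorted): [3, 122, 166, 180]

Fragment lengths:
  3→122: 119 bp
  122→166: 44 bp
  166→180: 14 bp
  180→3 (wrap): 212-180+3 = 35 bp

[14,35,44,119]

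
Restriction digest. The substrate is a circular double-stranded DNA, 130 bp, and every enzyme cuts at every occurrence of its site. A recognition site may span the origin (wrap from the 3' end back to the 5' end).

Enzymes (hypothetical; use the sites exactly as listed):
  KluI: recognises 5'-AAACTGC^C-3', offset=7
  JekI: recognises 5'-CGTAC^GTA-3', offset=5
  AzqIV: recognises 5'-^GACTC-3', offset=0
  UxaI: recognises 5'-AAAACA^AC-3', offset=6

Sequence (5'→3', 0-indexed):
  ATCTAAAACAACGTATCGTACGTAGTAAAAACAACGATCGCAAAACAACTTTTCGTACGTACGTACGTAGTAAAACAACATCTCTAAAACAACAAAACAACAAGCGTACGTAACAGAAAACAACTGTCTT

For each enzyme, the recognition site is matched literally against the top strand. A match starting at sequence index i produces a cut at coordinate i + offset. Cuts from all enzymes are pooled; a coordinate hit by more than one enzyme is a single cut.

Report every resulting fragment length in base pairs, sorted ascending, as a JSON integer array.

[4,4,8,10,11,11,11,12,13,14,14,18]

Site scan:
  KluI (AAACTGCC, off=7): no sites
  JekI CGTACGTA/5: at [16, 53, 57, 61, 104] ⇒ [21, 58, 62, 66, 109]
  AzqIV (GACTC, off=0): no sites
  UxaI AAAACAAC/6: at [4, 27, 41, 71, 85, 93, 116] ⇒ [10, 33, 47, 77, 91, 99, 122]

All cut coordinates (distinct, sorted): [10, 21, 33, 47, 58, 62, 66, 77, 91, 99, 109, 122]

Fragment lengths:
  10→21: 11 bp
  21→33: 12 bp
  33→47: 14 bp
  47→58: 11 bp
  58→62: 4 bp
  62→66: 4 bp
  66→77: 11 bp
  77→91: 14 bp
  91→99: 8 bp
  99→109: 10 bp
  109→122: 13 bp
  122→10 (wrap): 130-122+10 = 18 bp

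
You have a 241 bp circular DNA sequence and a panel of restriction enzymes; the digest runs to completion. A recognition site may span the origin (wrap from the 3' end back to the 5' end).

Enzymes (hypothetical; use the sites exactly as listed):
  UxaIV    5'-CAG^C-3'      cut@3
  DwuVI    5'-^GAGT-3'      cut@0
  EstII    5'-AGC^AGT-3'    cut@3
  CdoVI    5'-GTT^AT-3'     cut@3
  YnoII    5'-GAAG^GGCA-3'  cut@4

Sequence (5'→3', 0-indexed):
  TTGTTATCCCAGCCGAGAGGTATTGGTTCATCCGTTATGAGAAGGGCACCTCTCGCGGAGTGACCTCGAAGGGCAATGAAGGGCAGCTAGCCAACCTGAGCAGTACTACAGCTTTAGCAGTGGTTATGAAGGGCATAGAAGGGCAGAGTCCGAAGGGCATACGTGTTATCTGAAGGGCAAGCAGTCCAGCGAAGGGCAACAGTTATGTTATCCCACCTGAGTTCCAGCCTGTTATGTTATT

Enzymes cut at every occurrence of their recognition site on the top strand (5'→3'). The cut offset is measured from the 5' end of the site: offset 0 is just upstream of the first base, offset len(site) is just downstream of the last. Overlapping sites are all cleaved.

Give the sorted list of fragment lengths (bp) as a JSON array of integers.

Per-enzyme occurrences:
  UxaIV CAGC/3: at [9, 83, 108, 186, 224] ⇒ [12, 86, 111, 189, 227]
  DwuVI GAGT/0: at [57, 145, 218] ⇒ [57, 145, 218]
  EstII AGCAGT/3: at [98, 115, 179] ⇒ [101, 118, 182]
  CdoVI GTTAT/3: at [2, 33, 122, 164, 201, 206, 230, 235] ⇒ [5, 36, 125, 167, 204, 209, 233, 238]
  YnoII GAAGGGCA/4: at [40, 67, 77, 127, 137, 151, 171, 190] ⇒ [44, 71, 81, 131, 141, 155, 175, 194]

Pooled cuts: [5, 12, 36, 44, 57, 71, 81, 86, 101, 111, 118, 125, 131, 141, 145, 155, 167, 175, 182, 189, 194, 204, 209, 218, 227, 233, 238]

Fragments:
  5→12: 7 bp
  12→36: 24 bp
  36→44: 8 bp
  44→57: 13 bp
  57→71: 14 bp
  71→81: 10 bp
  81→86: 5 bp
  86→101: 15 bp
  101→111: 10 bp
  111→118: 7 bp
  118→125: 7 bp
  125→131: 6 bp
  131→141: 10 bp
  141→145: 4 bp
  145→155: 10 bp
  155→167: 12 bp
  167→175: 8 bp
  175→182: 7 bp
  182→189: 7 bp
  189→194: 5 bp
  194→204: 10 bp
  204→209: 5 bp
  209→218: 9 bp
  218→227: 9 bp
  227→233: 6 bp
  233→238: 5 bp
  238→5 (wrap): 241-238+5 = 8 bp

[4,5,5,5,5,6,6,7,7,7,7,7,8,8,8,9,9,10,10,10,10,10,12,13,14,15,24]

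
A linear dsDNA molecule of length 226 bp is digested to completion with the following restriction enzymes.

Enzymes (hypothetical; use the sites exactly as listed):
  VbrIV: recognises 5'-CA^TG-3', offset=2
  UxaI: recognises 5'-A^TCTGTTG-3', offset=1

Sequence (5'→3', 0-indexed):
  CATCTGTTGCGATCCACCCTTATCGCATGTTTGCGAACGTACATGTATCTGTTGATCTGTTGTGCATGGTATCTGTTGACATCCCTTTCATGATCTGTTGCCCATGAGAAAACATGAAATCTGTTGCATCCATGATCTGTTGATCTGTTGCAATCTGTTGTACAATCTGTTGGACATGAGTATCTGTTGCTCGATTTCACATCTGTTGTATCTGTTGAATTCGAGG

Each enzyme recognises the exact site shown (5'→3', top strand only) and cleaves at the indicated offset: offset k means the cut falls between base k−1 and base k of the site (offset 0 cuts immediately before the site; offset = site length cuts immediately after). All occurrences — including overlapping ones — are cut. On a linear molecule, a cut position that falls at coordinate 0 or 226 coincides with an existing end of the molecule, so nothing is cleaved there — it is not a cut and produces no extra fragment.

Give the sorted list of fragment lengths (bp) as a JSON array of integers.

[2,3,3,4,5,5,6,8,8,9,10,10,11,11,11,12,13,16,16,19,19,25]

Scan for sites:
  VbrIV (CATG, off=2): starts [25, 41, 64, 88, 102, 112, 130, 174] → cuts [27, 43, 66, 90, 104, 114, 132, 176]
  UxaI (ATCTGTTG, off=1): starts [1, 46, 54, 70, 92, 118, 134, 142, 152, 164, 181, 200, 209] → cuts [2, 47, 55, 71, 93, 119, 135, 143, 153, 165, 182, 201, 210]

Pooled cuts: [2, 27, 43, 47, 55, 66, 71, 90, 93, 104, 114, 119, 132, 135, 143, 153, 165, 176, 182, 201, 210]

Fragment lengths:
  [0,2): 2 bp
  [2,27): 25 bp
  [27,43): 16 bp
  [43,47): 4 bp
  [47,55): 8 bp
  [55,66): 11 bp
  [66,71): 5 bp
  [71,90): 19 bp
  [90,93): 3 bp
  [93,104): 11 bp
  [104,114): 10 bp
  [114,119): 5 bp
  [119,132): 13 bp
  [132,135): 3 bp
  [135,143): 8 bp
  [143,153): 10 bp
  [153,165): 12 bp
  [165,176): 11 bp
  [176,182): 6 bp
  [182,201): 19 bp
  [201,210): 9 bp
  [210,226): 16 bp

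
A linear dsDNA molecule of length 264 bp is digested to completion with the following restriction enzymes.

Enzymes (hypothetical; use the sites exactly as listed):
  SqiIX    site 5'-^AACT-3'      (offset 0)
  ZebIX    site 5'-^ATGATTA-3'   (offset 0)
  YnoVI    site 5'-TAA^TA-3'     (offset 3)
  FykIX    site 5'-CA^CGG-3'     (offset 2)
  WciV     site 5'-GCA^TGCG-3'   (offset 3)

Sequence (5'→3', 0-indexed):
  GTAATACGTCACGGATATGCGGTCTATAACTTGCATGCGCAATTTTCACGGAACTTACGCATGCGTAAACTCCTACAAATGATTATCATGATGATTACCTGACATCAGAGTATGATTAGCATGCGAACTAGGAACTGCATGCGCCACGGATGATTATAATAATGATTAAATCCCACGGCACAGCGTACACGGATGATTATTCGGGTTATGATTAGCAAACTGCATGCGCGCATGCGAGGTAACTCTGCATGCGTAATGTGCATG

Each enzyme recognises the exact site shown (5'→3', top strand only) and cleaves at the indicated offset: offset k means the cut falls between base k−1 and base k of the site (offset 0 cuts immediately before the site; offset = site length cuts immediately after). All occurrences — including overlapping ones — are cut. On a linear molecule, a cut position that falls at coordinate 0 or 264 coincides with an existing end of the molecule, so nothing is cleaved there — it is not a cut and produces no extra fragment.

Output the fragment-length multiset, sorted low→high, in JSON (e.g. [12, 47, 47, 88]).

Per-enzyme occurrences:
  SqiIX (AACT, off=0): starts [27, 51, 67, 125, 132, 217, 240] → cuts [27, 51, 67, 125, 132, 217, 240]
  ZebIX (ATGATTA, off=0): starts [78, 90, 111, 149, 161, 192, 207] → cuts [78, 90, 111, 149, 161, 192, 207]
  YnoVI (TAATA, off=3): starts [1, 156] → cuts [4, 159]
  FykIX (CACGG, off=2): starts [9, 46, 144, 173, 187] → cuts [11, 48, 146, 175, 189]
  WciV (GCATGCG, off=3): starts [32, 58, 118, 136, 221, 229, 246] → cuts [35, 61, 121, 139, 224, 232, 249]

All cut coordinates (distinct, sorted): [4, 11, 27, 35, 48, 51, 61, 67, 78, 90, 111, 121, 125, 132, 139, 146, 149, 159, 161, 175, 189, 192, 207, 217, 224, 232, 240, 249]

Fragment lengths:
  [0,4): 4 bp
  [4,11): 7 bp
  [11,27): 16 bp
  [27,35): 8 bp
  [35,48): 13 bp
  [48,51): 3 bp
  [51,61): 10 bp
  [61,67): 6 bp
  [67,78): 11 bp
  [78,90): 12 bp
  [90,111): 21 bp
  [111,121): 10 bp
  [121,125): 4 bp
  [125,132): 7 bp
  [132,139): 7 bp
  [139,146): 7 bp
  [146,149): 3 bp
  [149,159): 10 bp
  [159,161): 2 bp
  [161,175): 14 bp
  [175,189): 14 bp
  [189,192): 3 bp
  [192,207): 15 bp
  [207,217): 10 bp
  [217,224): 7 bp
  [224,232): 8 bp
  [232,240): 8 bp
  [240,249): 9 bp
  [249,264): 15 bp

[2,3,3,3,4,4,6,7,7,7,7,7,8,8,8,9,10,10,10,10,11,12,13,14,14,15,15,16,21]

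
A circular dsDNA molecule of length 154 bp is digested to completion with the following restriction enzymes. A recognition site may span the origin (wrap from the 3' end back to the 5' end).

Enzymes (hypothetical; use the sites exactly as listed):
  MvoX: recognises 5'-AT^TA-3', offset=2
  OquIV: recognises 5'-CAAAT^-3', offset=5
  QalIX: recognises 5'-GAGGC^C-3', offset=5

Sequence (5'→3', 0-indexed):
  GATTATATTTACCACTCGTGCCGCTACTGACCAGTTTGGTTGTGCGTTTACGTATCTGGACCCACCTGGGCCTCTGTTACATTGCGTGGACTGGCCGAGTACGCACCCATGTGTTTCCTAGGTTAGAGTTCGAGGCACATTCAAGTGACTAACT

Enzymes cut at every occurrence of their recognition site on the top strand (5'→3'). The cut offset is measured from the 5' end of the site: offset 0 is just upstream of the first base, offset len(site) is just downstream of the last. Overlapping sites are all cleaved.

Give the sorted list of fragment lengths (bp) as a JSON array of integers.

[154]

Site scan:
  MvoX (ATTA, off=2): starts [1] → cuts [3]
  OquIV (CAAAT, off=5): no sites
  QalIX (GAGGCC, off=5): no sites

All cut coordinates (distinct, sorted): [3]

Fragment lengths:
  3→3 (wrap): 154-3+3 = 154 bp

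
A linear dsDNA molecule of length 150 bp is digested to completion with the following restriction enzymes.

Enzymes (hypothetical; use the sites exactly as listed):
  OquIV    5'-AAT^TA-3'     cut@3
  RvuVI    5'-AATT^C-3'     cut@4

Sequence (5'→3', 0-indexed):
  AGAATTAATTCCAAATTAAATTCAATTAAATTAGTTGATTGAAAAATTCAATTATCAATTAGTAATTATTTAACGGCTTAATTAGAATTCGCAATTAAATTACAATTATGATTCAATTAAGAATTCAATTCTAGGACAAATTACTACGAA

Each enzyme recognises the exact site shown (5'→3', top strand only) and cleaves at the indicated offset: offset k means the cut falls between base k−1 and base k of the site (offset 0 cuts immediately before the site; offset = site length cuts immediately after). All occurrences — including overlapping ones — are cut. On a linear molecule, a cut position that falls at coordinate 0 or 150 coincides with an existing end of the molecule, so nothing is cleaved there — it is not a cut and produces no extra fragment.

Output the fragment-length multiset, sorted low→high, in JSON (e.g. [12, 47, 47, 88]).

Scan for sites:
  OquIV (AATTA, off=3): starts [2, 13, 23, 28, 49, 56, 63, 79, 92, 97, 103, 114, 138] → cuts [5, 16, 26, 31, 52, 59, 66, 82, 95, 100, 106, 117, 141]
  RvuVI (AATTC, off=4): starts [6, 18, 44, 85, 121, 126] → cuts [10, 22, 48, 89, 125, 130]

All cut coordinates (distinct, sorted): [5, 10, 16, 22, 26, 31, 48, 52, 59, 66, 82, 89, 95, 100, 106, 117, 125, 130, 141]

Fragment lengths:
  [0,5): 5 bp
  [5,10): 5 bp
  [10,16): 6 bp
  [16,22): 6 bp
  [22,26): 4 bp
  [26,31): 5 bp
  [31,48): 17 bp
  [48,52): 4 bp
  [52,59): 7 bp
  [59,66): 7 bp
  [66,82): 16 bp
  [82,89): 7 bp
  [89,95): 6 bp
  [95,100): 5 bp
  [100,106): 6 bp
  [106,117): 11 bp
  [117,125): 8 bp
  [125,130): 5 bp
  [130,141): 11 bp
  [141,150): 9 bp

[4,4,5,5,5,5,5,6,6,6,6,7,7,7,8,9,11,11,16,17]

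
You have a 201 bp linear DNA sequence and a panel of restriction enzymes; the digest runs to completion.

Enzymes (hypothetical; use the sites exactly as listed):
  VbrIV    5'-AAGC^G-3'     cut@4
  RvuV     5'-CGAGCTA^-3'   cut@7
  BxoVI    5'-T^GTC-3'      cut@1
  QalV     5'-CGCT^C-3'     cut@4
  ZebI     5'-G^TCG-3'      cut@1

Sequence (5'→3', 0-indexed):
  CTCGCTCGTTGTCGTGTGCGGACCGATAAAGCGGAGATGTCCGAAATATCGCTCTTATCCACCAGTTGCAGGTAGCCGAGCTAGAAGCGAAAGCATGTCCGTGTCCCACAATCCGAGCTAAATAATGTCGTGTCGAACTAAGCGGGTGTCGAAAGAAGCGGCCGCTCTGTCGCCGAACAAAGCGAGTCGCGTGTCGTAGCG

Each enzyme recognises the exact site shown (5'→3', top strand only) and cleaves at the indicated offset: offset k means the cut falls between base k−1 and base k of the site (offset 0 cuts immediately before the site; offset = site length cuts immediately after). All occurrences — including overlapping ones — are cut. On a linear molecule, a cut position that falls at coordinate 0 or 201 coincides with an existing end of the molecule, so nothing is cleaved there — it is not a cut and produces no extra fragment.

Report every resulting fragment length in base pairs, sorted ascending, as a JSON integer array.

Site scan:
  VbrIV AAGCG/4: at [28, 84, 139, 155, 179] ⇒ [32, 88, 143, 159, 183]
  RvuV CGAGCTA/7: at [76, 113] ⇒ [83, 120]
  BxoVI TGTC/1: at [9, 37, 95, 101, 125, 130, 146, 167, 191] ⇒ [10, 38, 96, 102, 126, 131, 147, 168, 192]
  QalV CGCTC/4: at [2, 49, 162] ⇒ [6, 53, 166]
  ZebI GTCG/1: at [10, 126, 131, 147, 168, 185, 192] ⇒ [11, 127, 132, 148, 169, 186, 193]

All cut coordinates (distinct, sorted): [6, 10, 11, 32, 38, 53, 83, 88, 96, 102, 120, 126, 127, 131, 132, 143, 147, 148, 159, 166, 168, 169, 183, 186, 192, 193]

Fragments:
  [0,6): 6 bp
  [6,10): 4 bp
  [10,11): 1 bp
  [11,32): 21 bp
  [32,38): 6 bp
  [38,53): 15 bp
  [53,83): 30 bp
  [83,88): 5 bp
  [88,96): 8 bp
  [96,102): 6 bp
  [102,120): 18 bp
  [120,126): 6 bp
  [126,127): 1 bp
  [127,131): 4 bp
  [131,132): 1 bp
  [132,143): 11 bp
  [143,147): 4 bp
  [147,148): 1 bp
  [148,159): 11 bp
  [159,166): 7 bp
  [166,168): 2 bp
  [168,169): 1 bp
  [169,183): 14 bp
  [183,186): 3 bp
  [186,192): 6 bp
  [192,193): 1 bp
  [193,201): 8 bp

[1,1,1,1,1,1,2,3,4,4,4,5,6,6,6,6,6,7,8,8,11,11,14,15,18,21,30]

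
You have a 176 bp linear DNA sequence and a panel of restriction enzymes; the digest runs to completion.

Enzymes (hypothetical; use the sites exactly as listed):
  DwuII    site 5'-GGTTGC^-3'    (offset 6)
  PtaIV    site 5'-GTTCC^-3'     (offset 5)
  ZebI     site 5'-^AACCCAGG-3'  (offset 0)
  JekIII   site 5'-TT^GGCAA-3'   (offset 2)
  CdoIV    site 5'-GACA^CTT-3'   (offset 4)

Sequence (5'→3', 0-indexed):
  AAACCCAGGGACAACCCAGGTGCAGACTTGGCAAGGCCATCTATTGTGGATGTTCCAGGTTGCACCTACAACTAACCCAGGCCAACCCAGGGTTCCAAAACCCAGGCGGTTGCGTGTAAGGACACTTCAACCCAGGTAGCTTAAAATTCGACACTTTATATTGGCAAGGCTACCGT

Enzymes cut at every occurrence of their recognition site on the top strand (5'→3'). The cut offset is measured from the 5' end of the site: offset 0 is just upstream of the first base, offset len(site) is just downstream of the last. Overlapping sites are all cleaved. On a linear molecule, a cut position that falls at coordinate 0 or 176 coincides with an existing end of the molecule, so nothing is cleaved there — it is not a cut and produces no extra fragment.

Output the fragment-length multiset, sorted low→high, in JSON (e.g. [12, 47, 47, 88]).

Scan for sites:
  DwuII GGTTGC/6: at [57, 107] ⇒ [63, 113]
  PtaIV GTTCC/5: at [51, 91] ⇒ [56, 96]
  ZebI AACCCAGG/0: at [1, 12, 73, 83, 98, 128] ⇒ [1, 12, 73, 83, 98, 128]
  JekIII TTGGCAA/2: at [27, 160] ⇒ [29, 162]
  CdoIV GACACTT/4: at [120, 149] ⇒ [124, 153]

Pooled cuts: [1, 12, 29, 56, 63, 73, 83, 96, 98, 113, 124, 128, 153, 162]

Fragments:
  [0,1): 1 bp
  [1,12): 11 bp
  [12,29): 17 bp
  [29,56): 27 bp
  [56,63): 7 bp
  [63,73): 10 bp
  [73,83): 10 bp
  [83,96): 13 bp
  [96,98): 2 bp
  [98,113): 15 bp
  [113,124): 11 bp
  [124,128): 4 bp
  [128,153): 25 bp
  [153,162): 9 bp
  [162,176): 14 bp

[1,2,4,7,9,10,10,11,11,13,14,15,17,25,27]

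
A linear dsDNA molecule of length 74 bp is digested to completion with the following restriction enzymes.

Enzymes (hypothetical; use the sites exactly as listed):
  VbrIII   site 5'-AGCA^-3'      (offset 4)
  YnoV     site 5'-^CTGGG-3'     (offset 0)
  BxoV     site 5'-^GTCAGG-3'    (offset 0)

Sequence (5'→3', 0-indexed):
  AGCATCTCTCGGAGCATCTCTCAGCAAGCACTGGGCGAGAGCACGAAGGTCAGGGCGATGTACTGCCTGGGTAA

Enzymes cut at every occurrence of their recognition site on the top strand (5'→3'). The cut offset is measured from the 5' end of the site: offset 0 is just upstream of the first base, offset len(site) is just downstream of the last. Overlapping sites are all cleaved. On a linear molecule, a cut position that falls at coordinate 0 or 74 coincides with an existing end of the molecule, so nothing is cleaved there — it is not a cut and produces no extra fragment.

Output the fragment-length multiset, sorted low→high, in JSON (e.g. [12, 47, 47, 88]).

Site scan:
  VbrIII AGCA/4: at [0, 12, 22, 26, 39] ⇒ [4, 16, 26, 30, 43]
  YnoV CTGGG/0: at [30, 66] ⇒ [30, 66]
  BxoV GTCAGG/0: at [48] ⇒ [48]

All cut coordinates (distinct, sorted): [4, 16, 26, 30, 43, 48, 66]

Fragment lengths:
  [0,4): 4 bp
  [4,16): 12 bp
  [16,26): 10 bp
  [26,30): 4 bp
  [30,43): 13 bp
  [43,48): 5 bp
  [48,66): 18 bp
  [66,74): 8 bp

[4,4,5,8,10,12,13,18]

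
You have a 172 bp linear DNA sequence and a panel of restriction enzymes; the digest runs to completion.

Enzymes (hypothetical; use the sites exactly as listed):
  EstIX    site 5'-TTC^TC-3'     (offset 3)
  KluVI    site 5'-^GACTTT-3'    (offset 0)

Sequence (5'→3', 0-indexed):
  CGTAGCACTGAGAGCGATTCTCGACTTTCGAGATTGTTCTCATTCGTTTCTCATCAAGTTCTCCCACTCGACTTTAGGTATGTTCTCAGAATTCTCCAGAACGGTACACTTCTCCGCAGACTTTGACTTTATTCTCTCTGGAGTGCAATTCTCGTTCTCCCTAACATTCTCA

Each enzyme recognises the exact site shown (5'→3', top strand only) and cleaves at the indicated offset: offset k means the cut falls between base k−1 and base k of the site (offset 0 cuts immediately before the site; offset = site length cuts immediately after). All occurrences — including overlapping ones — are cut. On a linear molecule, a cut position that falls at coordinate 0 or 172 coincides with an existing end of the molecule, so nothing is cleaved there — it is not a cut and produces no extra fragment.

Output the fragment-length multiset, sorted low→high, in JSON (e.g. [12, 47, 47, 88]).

[2,3,6,6,6,8,9,10,11,11,12,16,17,17,18,20]

Site scan:
  EstIX (TTCTC, off=3): starts [17, 36, 47, 58, 82, 91, 109, 131, 148, 154, 166] → cuts [20, 39, 50, 61, 85, 94, 112, 134, 151, 157, 169]
  KluVI (GACTTT, off=0): starts [22, 69, 118, 124] → cuts [22, 69, 118, 124]

All cut coordinates (distinct, sorted): [20, 22, 39, 50, 61, 69, 85, 94, 112, 118, 124, 134, 151, 157, 169]

Fragments:
  [0,20): 20 bp
  [20,22): 2 bp
  [22,39): 17 bp
  [39,50): 11 bp
  [50,61): 11 bp
  [61,69): 8 bp
  [69,85): 16 bp
  [85,94): 9 bp
  [94,112): 18 bp
  [112,118): 6 bp
  [118,124): 6 bp
  [124,134): 10 bp
  [134,151): 17 bp
  [151,157): 6 bp
  [157,169): 12 bp
  [169,172): 3 bp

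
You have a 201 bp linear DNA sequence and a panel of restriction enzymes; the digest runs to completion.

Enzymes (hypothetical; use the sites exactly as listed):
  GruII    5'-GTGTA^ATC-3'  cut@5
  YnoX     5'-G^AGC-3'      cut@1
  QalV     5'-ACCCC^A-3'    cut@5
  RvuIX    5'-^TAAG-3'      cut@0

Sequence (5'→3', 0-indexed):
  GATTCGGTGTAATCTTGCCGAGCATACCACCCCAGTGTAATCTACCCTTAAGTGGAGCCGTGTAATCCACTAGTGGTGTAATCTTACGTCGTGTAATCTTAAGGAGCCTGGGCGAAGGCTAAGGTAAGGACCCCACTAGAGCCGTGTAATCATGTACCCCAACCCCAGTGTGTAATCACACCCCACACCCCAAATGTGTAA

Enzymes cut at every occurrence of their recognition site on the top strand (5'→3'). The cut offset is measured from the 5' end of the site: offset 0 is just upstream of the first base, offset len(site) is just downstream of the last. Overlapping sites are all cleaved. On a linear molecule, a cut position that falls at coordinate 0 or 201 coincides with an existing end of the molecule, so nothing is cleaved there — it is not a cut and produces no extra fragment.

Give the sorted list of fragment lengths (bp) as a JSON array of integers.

Site scan:
  GruII (GTGTAATC, off=5): starts [6, 34, 59, 75, 90, 143, 169] → cuts [11, 39, 64, 80, 95, 148, 174]
  YnoX (GAGC, off=1): starts [19, 54, 103, 138] → cuts [20, 55, 104, 139]
  QalV (ACCCCA, off=5): starts [28, 129, 155, 161, 179, 186] → cuts [33, 134, 160, 166, 184, 191]
  RvuIX (TAAG, off=0): starts [48, 99, 119, 124] → cuts [48, 99, 119, 124]

Pooled cuts: [11, 20, 33, 39, 48, 55, 64, 80, 95, 99, 104, 119, 124, 134, 139, 148, 160, 166, 174, 184, 191]

Fragments:
  [0,11): 11 bp
  [11,20): 9 bp
  [20,33): 13 bp
  [33,39): 6 bp
  [39,48): 9 bp
  [48,55): 7 bp
  [55,64): 9 bp
  [64,80): 16 bp
  [80,95): 15 bp
  [95,99): 4 bp
  [99,104): 5 bp
  [104,119): 15 bp
  [119,124): 5 bp
  [124,134): 10 bp
  [134,139): 5 bp
  [139,148): 9 bp
  [148,160): 12 bp
  [160,166): 6 bp
  [166,174): 8 bp
  [174,184): 10 bp
  [184,191): 7 bp
  [191,201): 10 bp

[4,5,5,5,6,6,7,7,8,9,9,9,9,10,10,10,11,12,13,15,15,16]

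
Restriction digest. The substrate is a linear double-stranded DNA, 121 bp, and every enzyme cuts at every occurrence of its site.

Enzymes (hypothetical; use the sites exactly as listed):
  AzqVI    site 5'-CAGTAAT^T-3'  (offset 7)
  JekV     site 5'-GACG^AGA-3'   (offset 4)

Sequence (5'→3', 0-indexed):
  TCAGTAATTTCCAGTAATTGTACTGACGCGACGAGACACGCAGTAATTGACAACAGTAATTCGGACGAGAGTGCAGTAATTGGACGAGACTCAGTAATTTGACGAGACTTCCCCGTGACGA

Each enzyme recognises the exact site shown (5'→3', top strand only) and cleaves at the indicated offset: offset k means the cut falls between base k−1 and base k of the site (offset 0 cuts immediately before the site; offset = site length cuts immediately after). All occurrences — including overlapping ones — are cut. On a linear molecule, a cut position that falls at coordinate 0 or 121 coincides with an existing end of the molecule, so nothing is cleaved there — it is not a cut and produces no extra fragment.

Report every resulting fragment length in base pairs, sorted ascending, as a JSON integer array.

Site scan:
  AzqVI (CAGTAATT, off=7): starts [1, 11, 40, 53, 73, 91] → cuts [8, 18, 47, 60, 80, 98]
  JekV (GACGAGA, off=4): starts [29, 63, 82, 100] → cuts [33, 67, 86, 104]

Pooled cuts: [8, 18, 33, 47, 60, 67, 80, 86, 98, 104]

Fragments:
  [0,8): 8 bp
  [8,18): 10 bp
  [18,33): 15 bp
  [33,47): 14 bp
  [47,60): 13 bp
  [60,67): 7 bp
  [67,80): 13 bp
  [80,86): 6 bp
  [86,98): 12 bp
  [98,104): 6 bp
  [104,121): 17 bp

[6,6,7,8,10,12,13,13,14,15,17]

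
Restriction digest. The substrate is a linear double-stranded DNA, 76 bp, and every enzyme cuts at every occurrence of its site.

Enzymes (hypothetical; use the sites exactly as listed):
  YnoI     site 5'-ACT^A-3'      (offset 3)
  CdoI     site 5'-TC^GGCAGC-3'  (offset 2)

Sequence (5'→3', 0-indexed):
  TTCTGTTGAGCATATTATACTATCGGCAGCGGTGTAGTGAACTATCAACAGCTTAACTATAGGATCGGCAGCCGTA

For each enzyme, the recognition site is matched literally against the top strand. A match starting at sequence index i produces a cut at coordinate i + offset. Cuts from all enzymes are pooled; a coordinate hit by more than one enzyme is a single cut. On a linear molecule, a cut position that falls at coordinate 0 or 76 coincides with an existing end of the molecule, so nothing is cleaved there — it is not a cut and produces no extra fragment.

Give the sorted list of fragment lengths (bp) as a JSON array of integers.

[3,8,10,15,19,21]

Scan for sites:
  YnoI (ACTA, off=3): starts [18, 40, 55] → cuts [21, 43, 58]
  CdoI (TCGGCAGC, off=2): starts [22, 64] → cuts [24, 66]

All cut coordinates (distinct, sorted): [21, 24, 43, 58, 66]

Fragments:
  [0,21): 21 bp
  [21,24): 3 bp
  [24,43): 19 bp
  [43,58): 15 bp
  [58,66): 8 bp
  [66,76): 10 bp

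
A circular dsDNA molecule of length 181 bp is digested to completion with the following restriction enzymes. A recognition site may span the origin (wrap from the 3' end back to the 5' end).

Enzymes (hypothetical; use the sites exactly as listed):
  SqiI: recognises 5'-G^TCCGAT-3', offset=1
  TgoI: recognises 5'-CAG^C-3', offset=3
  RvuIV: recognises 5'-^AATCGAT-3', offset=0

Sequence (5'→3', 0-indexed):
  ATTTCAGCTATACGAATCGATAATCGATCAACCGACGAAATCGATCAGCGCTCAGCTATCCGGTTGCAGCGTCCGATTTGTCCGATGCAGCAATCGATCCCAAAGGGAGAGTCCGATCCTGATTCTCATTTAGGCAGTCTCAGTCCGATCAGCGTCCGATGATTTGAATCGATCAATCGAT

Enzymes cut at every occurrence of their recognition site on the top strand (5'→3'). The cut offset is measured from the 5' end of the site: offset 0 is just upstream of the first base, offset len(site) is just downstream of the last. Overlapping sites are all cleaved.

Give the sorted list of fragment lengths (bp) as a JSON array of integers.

Scan for sites:
  SqiI (GTCCGAT, off=1): starts [70, 79, 110, 142, 153] → cuts [71, 80, 111, 143, 154]
  TgoI (CAGC, off=3): starts [4, 45, 52, 66, 87, 149] → cuts [7, 48, 55, 69, 90, 152]
  RvuIV (AATCGAT, off=0): starts [14, 21, 38, 91, 166, 174] → cuts [14, 21, 38, 91, 166, 174]

Pooled cuts: [7, 14, 21, 38, 48, 55, 69, 71, 80, 90, 91, 111, 143, 152, 154, 166, 174]

Fragment lengths:
  7→14: 7 bp
  14→21: 7 bp
  21→38: 17 bp
  38→48: 10 bp
  48→55: 7 bp
  55→69: 14 bp
  69→71: 2 bp
  71→80: 9 bp
  80→90: 10 bp
  90→91: 1 bp
  91→111: 20 bp
  111→143: 32 bp
  143→152: 9 bp
  152→154: 2 bp
  154→166: 12 bp
  166→174: 8 bp
  174→7 (wrap): 181-174+7 = 14 bp

[1,2,2,7,7,7,8,9,9,10,10,12,14,14,17,20,32]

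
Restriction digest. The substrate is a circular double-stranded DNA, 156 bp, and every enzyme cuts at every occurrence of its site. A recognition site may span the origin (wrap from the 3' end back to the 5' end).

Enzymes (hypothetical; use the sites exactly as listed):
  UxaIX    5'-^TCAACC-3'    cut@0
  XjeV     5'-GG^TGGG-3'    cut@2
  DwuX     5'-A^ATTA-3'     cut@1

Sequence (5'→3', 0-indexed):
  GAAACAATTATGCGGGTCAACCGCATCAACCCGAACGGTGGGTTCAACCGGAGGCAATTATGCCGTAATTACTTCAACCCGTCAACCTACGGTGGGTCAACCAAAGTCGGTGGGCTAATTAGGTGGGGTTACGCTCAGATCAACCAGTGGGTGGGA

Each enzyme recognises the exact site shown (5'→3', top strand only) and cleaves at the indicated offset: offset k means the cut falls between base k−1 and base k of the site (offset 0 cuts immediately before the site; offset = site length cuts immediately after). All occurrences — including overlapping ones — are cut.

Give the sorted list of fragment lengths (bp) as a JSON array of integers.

[4,5,6,6,7,8,9,10,11,11,11,12,13,13,14,16]

Scan for sites:
  UxaIX (TCAACC, off=0): starts [16, 25, 43, 73, 81, 96, 139] → cuts [16, 25, 43, 73, 81, 96, 139]
  XjeV (GGTGGG, off=2): starts [36, 90, 108, 121, 149] → cuts [38, 92, 110, 123, 151]
  DwuX (AATTA, off=1): starts [5, 55, 66, 116] → cuts [6, 56, 67, 117]

All cut coordinates (distinct, sorted): [6, 16, 25, 38, 43, 56, 67, 73, 81, 92, 96, 110, 117, 123, 139, 151]

Fragment lengths:
  6→16: 10 bp
  16→25: 9 bp
  25→38: 13 bp
  38→43: 5 bp
  43→56: 13 bp
  56→67: 11 bp
  67→73: 6 bp
  73→81: 8 bp
  81→92: 11 bp
  92→96: 4 bp
  96→110: 14 bp
  110→117: 7 bp
  117→123: 6 bp
  123→139: 16 bp
  139→151: 12 bp
  151→6 (wrap): 156-151+6 = 11 bp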